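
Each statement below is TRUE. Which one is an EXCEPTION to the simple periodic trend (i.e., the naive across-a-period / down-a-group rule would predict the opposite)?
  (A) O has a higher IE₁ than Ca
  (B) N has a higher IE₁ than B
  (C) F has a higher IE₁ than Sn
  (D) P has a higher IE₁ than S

(D)

The general trend: IE₁ increases across a period and decreases down a group.
(A) O (period 2, group 16) vs Ca (period 4, group 2): the stated order agrees with the simple trend.
(B) N (period 2, group 15) vs B (period 2, group 13): the stated order agrees with the simple trend.
(C) F (period 2, group 17) vs Sn (period 5, group 14): the stated order agrees with the simple trend.
(D) P (period 3, group 15) vs S (period 3, group 16): the stated order contradicts the simple trend.
The exception is (D): S (3p⁴) ionizes more easily than half-filled P (3p³) because the paired 3p electron in S is pushed out by e⁻–e⁻ repulsion.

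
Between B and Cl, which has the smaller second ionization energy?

Consider each +1 ion: B⁺ still has 2 valence electrons; Cl⁺ still has 6 valence electrons.
All are still removing valence electrons, so compare the +1 ions as you would atoms: IE_2 generally rises across a period (higher Z_eff) and falls down a group (larger shell), subject to the usual subshell exceptions.
Valence configurations: B⁺ [He]2s², Cl⁺ [Ne]3s²3p⁴.
Approximate IE_2 values (kJ/mol): B 2427, Cl 2298.
Putting it together, IE_2: Cl < B.

Cl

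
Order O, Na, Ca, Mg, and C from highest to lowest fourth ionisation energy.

After 3 electrons have been removed, what remains? O³⁺ still has 3 valence electrons; Na³⁺ is already 2 electrons into the core; Ca³⁺ is already 1 electron into the core; Mg³⁺ is already 1 electron into the core; C³⁺ still has 1 valence electron.
Usually core removal costs more than valence removal, but here the competition is close: a tightly held n=2 valence electron can cost more to remove than an n=3 core electron, so the actual values have to decide it.
Valence configurations: O³⁺ [He]2s²2p¹, C³⁺ [He]2s¹.
Tabulated IE_4 (kJ/mol): O 7469, Na 9543, Ca 6491, Mg 10543, C 6223.
Overall IE_4 order: C < Ca < O < Na < Mg.

Mg > Na > O > Ca > C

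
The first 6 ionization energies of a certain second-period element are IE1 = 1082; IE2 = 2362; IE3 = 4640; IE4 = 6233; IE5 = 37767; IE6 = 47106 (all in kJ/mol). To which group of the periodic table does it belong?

Group 14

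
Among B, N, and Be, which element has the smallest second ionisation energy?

Be

IE_2 is the cost of taking one more electron from the +1 cation: B⁺ still has 2 valence electrons; N⁺ still has 4 valence electrons; Be⁺ still has 1 valence electron.
All are still removing valence electrons, so compare the +1 ions as you would atoms: IE_2 generally rises across a period (higher Z_eff) and falls down a group (larger shell), subject to the usual subshell exceptions.
Valence configurations: B⁺ [He]2s², N⁺ [He]2s²2p², Be⁺ [He]2s¹.
Tabulated IE_2 (kJ/mol): B 2427, N 2856, Be 1757.
Hence IE_2: Be < B < N.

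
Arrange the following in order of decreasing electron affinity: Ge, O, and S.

S > O > Ge

O is in period 2, group 16; S is in period 3, group 16; Ge is in period 4, group 14.
Electron affinity generally becomes more exothermic across a period toward the halogens and less exothermic down a group.
Neither a single period nor a single group — weigh both effects.
O > Ge: both effects reinforce here, so O is clearly the higher of the two.
S > O: this pair runs against the simple trend — see the exception note.
Note the exception: S has a higher electron affinity than O, contrary to the simple trend — the compact 2p subshell of O repels the added electron more than S's larger 3p does.
Approximate values (kJ/mol): O 141, S 200, Ge 119.
So from highest to lowest: S > O > Ge.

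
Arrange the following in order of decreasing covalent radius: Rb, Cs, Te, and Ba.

Cs, Rb, Ba, Te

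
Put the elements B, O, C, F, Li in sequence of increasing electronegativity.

Li, B, C, O, F

Electronegativity increases across a period and decreases down a group, tracking effective nuclear charge and atomic size.
All lie in period 2, so electronegativity increases left to right.
So from lowest to highest: Li < B < C < O < F.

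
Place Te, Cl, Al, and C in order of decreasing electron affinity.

Cl > Te > C > Al

C is in period 2, group 14; Al is in period 3, group 13; Cl is in period 3, group 17; Te is in period 5, group 16.
EA tends to increase across a period and decrease down a group, though the pattern is less regular than for IE or radius.
These span different periods and groups, so the two trends combine.
C > Al: relative to Al, both the across-period and down-group shifts push C's electron affinity up.
Te > C: the two effects oppose for this pair; the across-period effect wins (190 vs 122 kJ/mol).
Cl > Te: relative to Te, both the across-period and down-group shifts push Cl's electron affinity up.
Approximate values (kJ/mol): C 122, Al 42, Cl 349, Te 190.
So from highest to lowest: Cl > Te > C > Al.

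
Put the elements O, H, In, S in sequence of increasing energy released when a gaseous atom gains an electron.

H is in period 1, group 1; O is in period 2, group 16; S is in period 3, group 16; In is in period 5, group 13.
EA tends to increase across a period and decrease down a group, though the pattern is less regular than for IE or radius.
Neither a single period nor a single group — weigh both effects.
H > In: the two effects oppose for this pair; the down-group effect wins (73 vs 29 kJ/mol).
O > H: the two effects oppose for this pair; the across-period effect wins (141 vs 73 kJ/mol).
S > O: this pair runs against the simple trend — see the exception note.
Note the exception: S has a higher electron affinity than O, contrary to the simple trend — the compact 2p subshell of O repels the added electron more than S's larger 3p does.
Tabulated electron affinity (kJ/mol): H 73, O 141, S 200, In 29.
So from lowest to highest: In < H < O < S.

In < H < O < S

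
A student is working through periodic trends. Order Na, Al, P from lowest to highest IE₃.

Consider each +2 ion: Na²⁺ is already 1 electron into the core; Al²⁺ still has 1 valence electron; P²⁺ still has 3 valence electrons.
Core electrons are held far more tightly than valence electrons, so Na tops the IE_3 order.
Valence configurations: Al²⁺ [Ne]3s¹, P²⁺ [Ne]3s²3p¹.
Approximate IE_3 values (kJ/mol): Na 6910, Al 2745, P 2914.
Putting it together, IE_3: Al < P < Na.

Al < P < Na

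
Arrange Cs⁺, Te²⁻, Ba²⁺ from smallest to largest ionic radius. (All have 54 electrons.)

Ba²⁺, Cs⁺, Te²⁻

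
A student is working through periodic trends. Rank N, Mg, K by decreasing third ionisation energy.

Mg > N > K

IE_3 is the cost of taking one more electron from the +2 cation: N²⁺ still has 3 valence electrons; Mg²⁺ is the bare [Ne] core; K²⁺ is already 1 electron into the core.
Usually core removal costs more than valence removal, but here the competition is close: a tightly held n=2 valence electron can cost more to remove than an n=3 core electron, so the actual values have to decide it.
The numbers (kJ/mol): N 4578, Mg 7733, K 4420.
Overall IE_3 order: K < N < Mg.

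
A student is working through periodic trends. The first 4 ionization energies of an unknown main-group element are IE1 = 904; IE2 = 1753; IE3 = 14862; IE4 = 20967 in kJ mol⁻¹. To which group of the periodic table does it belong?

Look for the largest jump between consecutive ionization energies: IE3/IE2 ≈ 8.5, far larger than any earlier ratio.
That jump marks the point where a core electron is being removed. So the atom has 2 valence electrons.
A main-group element with 2 valence electrons is in group 2.

Group 2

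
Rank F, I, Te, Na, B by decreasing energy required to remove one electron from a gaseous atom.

F > I > Te > B > Na

B is in period 2, group 13; F is in period 2, group 17; Na is in period 3, group 1; Te is in period 5, group 16; I is in period 5, group 17.
Removing the outermost electron gets harder across a period and easier down a group.
Here both period and group differ, so the two effects have to be weighed against each other.
B > Na: relative to Na, both the across-period and down-group shifts push B's first ionization energy up.
Te > B: period and group pull opposite ways; the across-period shift dominates (869 vs 801 kJ/mol).
I > Te: I lies to the right of Te in period 5, so the across-period effect alone puts I higher.
F > I: F sits above I in group 17, so the down-group effect alone puts F higher.
For reference (kJ/mol): B 801, F 1681, Na 496, Te 869, I 1008.
So from highest to lowest: F > I > Te > B > Na.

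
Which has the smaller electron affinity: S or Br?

S is in period 3, group 16; Br is in period 4, group 17.
Atoms with high Z_eff and room in the valence shell (especially the halogens) have the most exothermic electron affinities.
A diagonal step moves right (one effect) and down (the opposite effect) at once.
Br > S: the two effects oppose for this pair; the across-period effect wins (325 vs 200 kJ/mol).
For reference (kJ/mol): S 200, Br 325.
So S has the smaller electron affinity (S < Br).

S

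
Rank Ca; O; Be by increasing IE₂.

Ca < Be < O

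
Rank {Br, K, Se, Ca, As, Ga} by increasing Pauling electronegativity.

K is in period 4, group 1; Ca is in period 4, group 2; Ga is in period 4, group 13; As is in period 4, group 15; Se is in period 4, group 16; Br is in period 4, group 17.
Atoms toward the upper right of the periodic table pull bonding electrons most strongly.
All lie in period 4, so electronegativity increases left to right.
So from lowest to highest: K < Ca < Ga < As < Se < Br.

K, Ca, Ga, As, Se, Br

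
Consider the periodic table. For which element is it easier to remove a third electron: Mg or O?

O

IE_3 is the cost of taking one more electron from the +2 cation: Mg²⁺ is the bare [Ne] core; O²⁺ still has 4 valence electrons.
Breaking into a closed-shell core is much more expensive than removing a leftover valence electron — Mg has the largest IE_3 here.
Tabulated IE_3 (kJ/mol): Mg 7733, O 5300.
So the third ionization energies run O < Mg.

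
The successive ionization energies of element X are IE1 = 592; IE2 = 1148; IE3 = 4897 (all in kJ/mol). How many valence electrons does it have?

2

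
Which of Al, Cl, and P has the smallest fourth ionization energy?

The fourth ionization energy removes an electron from the +3 ion. For each element: Al³⁺ is the bare [Ne] core; Cl³⁺ still has 4 valence electrons; P³⁺ still has 2 valence electrons.
Pulling an electron out of a noble-gas core costs far more than removing a remaining valence electron, so Al sits at the high end of IE_4.
Valence configurations: Cl³⁺ [Ne]3s²3p², P³⁺ [Ne]3s².
The numbers (kJ/mol): Al 11577, Cl 5159, P 4964.
Hence IE_4: P < Cl < Al.

P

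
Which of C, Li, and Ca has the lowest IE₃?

C

IE_3 is the cost of taking one more electron from the +2 cation: C²⁺ still has 2 valence electrons; Li²⁺ is already 1 electron into the core; Ca²⁺ is the bare [Ar] core.
Pulling an electron out of a noble-gas core costs far more than removing a remaining valence electron, so Ca and Li sit at the high end of IE_3.
The numbers (kJ/mol): C 4620, Li 11815, Ca 4912.
Hence IE_3: C < Ca < Li.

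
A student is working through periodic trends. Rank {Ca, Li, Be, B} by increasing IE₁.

Li, Ca, B, Be

Li is in period 2, group 1; Be is in period 2, group 2; B is in period 2, group 13; Ca is in period 4, group 2.
IE₁ increases left→right with effective nuclear charge and decreases top→bottom as the valence shell moves farther out.
Here both period and group differ, so the two effects have to be weighed against each other.
Ca > Li: period and group pull opposite ways; the across-period shift dominates (590 vs 520 kJ/mol).
B > Ca: both effects reinforce here, so B is clearly the higher of the two.
Be > B: this pair runs against the simple trend — see the exception note.
Note the exception: Be has a higher first ionization energy than B, contrary to the simple trend — removing B's lone 2p electron is easier than breaking Be's filled 2s².
Tabulated first ionization energy (kJ/mol): Li 520, Be 900, B 801, Ca 590.
So from lowest to highest: Li < Ca < B < Be.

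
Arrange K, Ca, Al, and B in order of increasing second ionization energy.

Ca < Al < B < K

After 1 electron has been removed, what remains? K⁺ is the bare [Ar] core; Ca⁺ still has 1 valence electron; Al⁺ still has 2 valence electrons; B⁺ still has 2 valence electrons.
Core electrons are held far more tightly than valence electrons, so K tops the IE_2 order.
Valence configurations: Ca⁺ [Ar]4s¹, Al⁺ [Ne]3s², B⁺ [He]2s².
Approximate IE_2 values (kJ/mol): K 3052, Ca 1145, Al 1817, B 2427.
Overall IE_2 order: Ca < Al < B < K.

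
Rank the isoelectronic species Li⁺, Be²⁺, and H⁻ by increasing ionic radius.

Be²⁺ < Li⁺ < H⁻

All of these have 2 electrons, so size is governed by nuclear charge alone: the more protons, the stronger the pull on the same electron cloud, and the smaller the ion.
Nuclear charges: Be²⁺ (Z=4), Li⁺ (Z=3), H⁻ (Z=1).
Smallest to largest: Be²⁺ < Li⁺ < H⁻.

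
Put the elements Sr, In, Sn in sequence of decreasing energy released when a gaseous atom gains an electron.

Sn, In, Sr

Sr is in period 5, group 2; In is in period 5, group 13; Sn is in period 5, group 14.
Adding an electron releases more energy for atoms nearer the top right (short of the noble gases).
All lie in period 5, so electron affinity increases left to right.
So from highest to lowest: Sn > In > Sr.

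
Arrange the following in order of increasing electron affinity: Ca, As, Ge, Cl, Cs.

Ca < Cs < As < Ge < Cl

Adding an electron releases more energy for atoms nearer the top right (short of the noble gases).
These span different periods and groups, so the two trends combine.
Cs > Ca: this pair runs against the simple trend — see the exception note.
As > Cs: both effects reinforce here, so As is clearly the higher of the two.
Ge > As: this pair runs against the simple trend — see the exception note.
Cl > Ge: relative to Ge, both the across-period and down-group shifts push Cl's electron affinity up.
Note the exception: Cs has a higher electron affinity than Ca, contrary to the simple trend — adding an electron to Ca (ns²) has to open a new, higher-energy np subshell, which is unfavourable.
Note the exception: Ge has a higher electron affinity than As, contrary to the simple trend — adding an electron to As's half-filled 4p³ is unfavourable, so Ge (4p²) has the more exothermic EA.
Tabulated electron affinity (kJ/mol): Cl 349, Ca 2, Ge 119, As 78, Cs 46.
So from lowest to highest: Ca < Cs < As < Ge < Cl.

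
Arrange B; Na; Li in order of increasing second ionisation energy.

B, Na, Li

IE_2 is the cost of taking one more electron from the +1 cation: B⁺ still has 2 valence electrons; Na⁺ is the bare [Ne] core; Li⁺ is the bare [He] core.
Pulling an electron out of a noble-gas core costs far more than removing a remaining valence electron, so Na and Li sit at the high end of IE_2.
Tabulated IE_2 (kJ/mol): B 2427, Na 4562, Li 7298.
So the second ionization energies run B < Na < Li.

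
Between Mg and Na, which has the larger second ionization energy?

IE_2 is the cost of taking one more electron from the +1 cation: Mg⁺ still has 1 valence electron; Na⁺ is the bare [Ne] core.
Core electrons are held far more tightly than valence electrons, so Na tops the IE_2 order.
The numbers (kJ/mol): Mg 1451, Na 4562.
So the second ionization energies run Mg < Na.

Na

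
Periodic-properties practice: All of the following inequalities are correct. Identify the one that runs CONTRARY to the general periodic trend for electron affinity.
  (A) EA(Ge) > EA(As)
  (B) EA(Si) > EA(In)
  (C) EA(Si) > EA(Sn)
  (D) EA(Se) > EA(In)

(A)

The general trend: electron affinity increases across a period and decreases down a group.
(A) Ge (period 4, group 14) vs As (period 4, group 15): the stated order contradicts the simple trend.
(B) Si (period 3, group 14) vs In (period 5, group 13): the stated order agrees with the simple trend.
(C) Si (period 3, group 14) vs Sn (period 5, group 14): the stated order agrees with the simple trend.
(D) Se (period 4, group 16) vs In (period 5, group 13): the stated order agrees with the simple trend.
The exception is (A): adding an electron to As's half-filled 4p³ is unfavourable, so Ge (4p²) has the more exothermic EA.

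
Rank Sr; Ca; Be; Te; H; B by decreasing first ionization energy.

H, Be, Te, B, Ca, Sr

H is in period 1, group 1; Be is in period 2, group 2; B is in period 2, group 13; Ca is in period 4, group 2; Sr is in period 5, group 2; Te is in period 5, group 16.
Removing the outermost electron gets harder across a period and easier down a group.
These span different periods and groups, so the two trends combine.
Ca > Sr: Ca sits above Sr in group 2, so the down-group effect alone puts Ca higher.
B > Ca: relative to Ca, both the across-period and down-group shifts push B's first ionization energy up.
Te > B: period and group pull opposite ways; the across-period shift dominates (869 vs 801 kJ/mol).
Be > Te: the two effects oppose for this pair; the down-group effect wins (900 vs 869 kJ/mol).
H > Be: the two effects oppose for this pair; the down-group effect wins (1312 vs 900 kJ/mol).
Note the exception: Be has a higher first ionization energy than B, contrary to the simple trend — removing B's lone 2p electron is easier than breaking Be's filled 2s².
Tabulated first ionization energy (kJ/mol): H 1312, Be 900, B 801, Ca 590, Sr 550, Te 869.
So from highest to lowest: H > Be > Te > B > Ca > Sr.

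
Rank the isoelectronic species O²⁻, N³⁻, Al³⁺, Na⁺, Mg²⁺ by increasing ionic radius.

Al³⁺ < Mg²⁺ < Na⁺ < O²⁻ < N³⁻

All of these have 10 electrons, so size is governed by nuclear charge alone: the more protons, the stronger the pull on the same electron cloud, and the smaller the ion.
Nuclear charges: Al³⁺ (Z=13), Mg²⁺ (Z=12), Na⁺ (Z=11), O²⁻ (Z=8), N³⁻ (Z=7).
Smallest to largest: Al³⁺ < Mg²⁺ < Na⁺ < O²⁻ < N³⁻.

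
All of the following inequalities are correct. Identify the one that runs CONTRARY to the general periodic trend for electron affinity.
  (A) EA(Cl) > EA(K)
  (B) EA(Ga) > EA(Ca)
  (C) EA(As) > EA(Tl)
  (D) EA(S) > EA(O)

The general trend: electron affinity increases across a period and decreases down a group.
(A) Cl (period 3, group 17) vs K (period 4, group 1): the stated order agrees with the simple trend.
(B) Ga (period 4, group 13) vs Ca (period 4, group 2): the stated order agrees with the simple trend.
(C) As (period 4, group 15) vs Tl (period 6, group 13): the stated order agrees with the simple trend.
(D) S (period 3, group 16) vs O (period 2, group 16): the stated order contradicts the simple trend.
The exception is (D): the compact 2p subshell of O repels the added electron more than S's larger 3p does.

(D)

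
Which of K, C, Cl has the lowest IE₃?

Cl

Consider each +2 ion: K²⁺ is already 1 electron into the core; C²⁺ still has 2 valence electrons; Cl²⁺ still has 5 valence electrons.
Usually core removal costs more than valence removal, but here the competition is close: a tightly held n=2 valence electron can cost more to remove than an n=3 core electron, so the actual values have to decide it.
Valence configurations: C²⁺ [He]2s², Cl²⁺ [Ne]3s²3p³.
Approximate IE_3 values (kJ/mol): K 4420, C 4620, Cl 3822.
Overall IE_3 order: Cl < K < C.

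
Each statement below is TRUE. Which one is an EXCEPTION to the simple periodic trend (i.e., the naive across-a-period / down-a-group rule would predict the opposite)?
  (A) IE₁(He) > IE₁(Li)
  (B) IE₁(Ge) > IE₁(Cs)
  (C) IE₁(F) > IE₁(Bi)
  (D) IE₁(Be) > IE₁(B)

The general trend: first ionization energy increases across a period and decreases down a group.
(A) He (period 1, group 18) vs Li (period 2, group 1): the stated order agrees with the simple trend.
(B) Ge (period 4, group 14) vs Cs (period 6, group 1): the stated order agrees with the simple trend.
(C) F (period 2, group 17) vs Bi (period 6, group 15): the stated order agrees with the simple trend.
(D) Be (period 2, group 2) vs B (period 2, group 13): the stated order contradicts the simple trend.
The exception is (D): removing B's lone 2p electron is easier than breaking Be's filled 2s².

(D)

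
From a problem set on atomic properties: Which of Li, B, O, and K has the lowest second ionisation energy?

IE_2 is the cost of taking one more electron from the +1 cation: Li⁺ is the bare [He] core; B⁺ still has 2 valence electrons; O⁺ still has 5 valence electrons; K⁺ is the bare [Ar] core.
Usually core removal costs more than valence removal, but here the competition is close: a tightly held n=2 valence electron can cost more to remove than an n=3 core electron, so the actual values have to decide it.
Valence configurations: B⁺ [He]2s², O⁺ [He]2s²2p³.
The numbers (kJ/mol): Li 7298, B 2427, O 3388, K 3052.
So the second ionization energies run B < K < O < Li.

B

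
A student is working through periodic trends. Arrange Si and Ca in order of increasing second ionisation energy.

Consider each +1 ion: Si⁺ still has 3 valence electrons; Ca⁺ still has 1 valence electron.
All are still removing valence electrons, so compare the +1 ions as you would atoms: IE_2 generally rises across a period (higher Z_eff) and falls down a group (larger shell), subject to the usual subshell exceptions.
Valence configurations: Si⁺ [Ne]3s²3p¹, Ca⁺ [Ar]4s¹.
The numbers (kJ/mol): Si 1577, Ca 1145.
Hence IE_2: Ca < Si.

Ca < Si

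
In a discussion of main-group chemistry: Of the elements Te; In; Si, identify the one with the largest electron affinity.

Si is in period 3, group 14; In is in period 5, group 13; Te is in period 5, group 16.
Electron affinity generally becomes more exothermic across a period toward the halogens and less exothermic down a group.
Neither a single period nor a single group — weigh both effects.
Si > In: relative to In, both the across-period and down-group shifts push Si's electron affinity up.
Te > Si: the two effects oppose for this pair; the across-period effect wins (190 vs 134 kJ/mol).
Approximate values (kJ/mol): Si 134, In 29, Te 190.
The largest electron affinity among these belongs to Te.

Te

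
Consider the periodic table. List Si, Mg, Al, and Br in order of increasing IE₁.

Al < Mg < Si < Br

Mg is in period 3, group 2; Al is in period 3, group 13; Si is in period 3, group 14; Br is in period 4, group 17.
IE₁ increases left→right with effective nuclear charge and decreases top→bottom as the valence shell moves farther out.
These span different periods and groups, so the two trends combine.
Mg > Al: this pair runs against the simple trend — see the exception note.
Si > Mg: both are in period 3; the period trend gives Si the larger value.
Br > Si: the two effects oppose for this pair; the across-period effect wins (1140 vs 786 kJ/mol).
Note the exception: Mg has a higher first ionization energy than Al, contrary to the simple trend — Al's single 3p electron is easier to remove than one from Mg's filled 3s².
For reference (kJ/mol): Mg 738, Al 578, Si 786, Br 1140.
So from lowest to highest: Al < Mg < Si < Br.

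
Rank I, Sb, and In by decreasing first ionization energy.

Removing the outermost electron gets harder across a period and easier down a group.
All lie in period 5, so first ionization energy increases left to right.
So from highest to lowest: I > Sb > In.

I > Sb > In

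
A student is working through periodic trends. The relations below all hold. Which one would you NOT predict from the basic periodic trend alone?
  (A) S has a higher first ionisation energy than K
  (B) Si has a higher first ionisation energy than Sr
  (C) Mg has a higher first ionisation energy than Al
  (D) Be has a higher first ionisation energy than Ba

(C)

The general trend: first ionisation energy increases across a period and decreases down a group.
(A) S (period 3, group 16) vs K (period 4, group 1): the stated order agrees with the simple trend.
(B) Si (period 3, group 14) vs Sr (period 5, group 2): the stated order agrees with the simple trend.
(C) Mg (period 3, group 2) vs Al (period 3, group 13): the stated order contradicts the simple trend.
(D) Be (period 2, group 2) vs Ba (period 6, group 2): the stated order agrees with the simple trend.
The exception is (C): Al's single 3p electron is easier to remove than one from Mg's filled 3s².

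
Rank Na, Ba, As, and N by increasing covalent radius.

N < As < Na < Ba

N is in period 2, group 15; Na is in period 3, group 1; As is in period 4, group 15; Ba is in period 6, group 2.
Across a period the added protons contract the valence shell; down a group each new principal shell makes the atom larger.
These span different periods and groups, so the two trends combine.
As > N: they share group 15; the group trend gives As the larger value.
Na > As: the two effects oppose for this pair; the across-period effect wins (155 vs 121 pm).
Ba > Na: period and group pull opposite ways; the down-group shift dominates (196 vs 155 pm).
Approximate values (pm): N 71, Na 155, As 121, Ba 196.
So from smallest to largest: N < As < Na < Ba.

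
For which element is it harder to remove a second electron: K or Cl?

K

After 1 electron has been removed, what remains? K⁺ is the bare [Ar] core; Cl⁺ still has 6 valence electrons.
Breaking into a closed-shell core is much more expensive than removing a leftover valence electron — K has the largest IE_2 here.
The numbers (kJ/mol): K 3052, Cl 2298.
Overall IE_2 order: Cl < K.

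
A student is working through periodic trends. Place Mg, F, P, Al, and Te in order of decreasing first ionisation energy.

F, P, Te, Mg, Al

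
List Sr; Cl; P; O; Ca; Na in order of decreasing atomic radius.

Sr > Ca > Na > P > Cl > O

O is in period 2, group 16; Na is in period 3, group 1; P is in period 3, group 15; Cl is in period 3, group 17; Ca is in period 4, group 2; Sr is in period 5, group 2.
Moving right in a period, electrons are added to the same shell under a stronger nuclear pull, so atoms get smaller; moving down, a new shell is opened and atoms get larger.
Neither a single period nor a single group — weigh both effects.
Cl > O: the two effects oppose for this pair; the down-group effect wins (99 vs 63 pm).
P > Cl: P lies to the left of Cl in period 3, so the across-period effect alone puts P larger.
Na > P: both are in period 3; the period trend gives Na the larger value.
Ca > Na: period and group pull opposite ways; the down-group shift dominates (171 vs 155 pm).
Sr > Ca: Sr sits below Ca in group 2, so the down-group effect alone puts Sr larger.
For reference (pm): O 63, Na 155, P 111, Cl 99, Ca 171, Sr 185.
So from largest to smallest: Sr > Ca > Na > P > Cl > O.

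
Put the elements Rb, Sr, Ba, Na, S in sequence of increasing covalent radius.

S < Na < Sr < Ba < Rb

Na is in period 3, group 1; S is in period 3, group 16; Rb is in period 5, group 1; Sr is in period 5, group 2; Ba is in period 6, group 2.
Radius decreases left→right (rising Z_eff, same n) and increases top→bottom (higher n).
These span different periods and groups, so the two trends combine.
Na > S: both are in period 3; the period trend gives Na the larger value.
Sr > Na: the two effects oppose for this pair; the down-group effect wins (185 vs 155 pm).
Ba > Sr: Ba sits below Sr in group 2, so the down-group effect alone puts Ba larger.
Rb > Ba: the two effects oppose for this pair; the across-period effect wins (210 vs 196 pm).
For reference (pm): Na 155, S 103, Rb 210, Sr 185, Ba 196.
So from smallest to largest: S < Na < Sr < Ba < Rb.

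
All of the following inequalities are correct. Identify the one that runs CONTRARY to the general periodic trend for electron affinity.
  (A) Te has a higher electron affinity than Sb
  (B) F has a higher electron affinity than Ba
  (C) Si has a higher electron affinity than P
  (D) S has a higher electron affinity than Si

(C)

The general trend: electron affinity increases across a period and decreases down a group.
(A) Te (period 5, group 16) vs Sb (period 5, group 15): the stated order agrees with the simple trend.
(B) F (period 2, group 17) vs Ba (period 6, group 2): the stated order agrees with the simple trend.
(C) Si (period 3, group 14) vs P (period 3, group 15): the stated order contradicts the simple trend.
(D) S (period 3, group 16) vs Si (period 3, group 14): the stated order agrees with the simple trend.
The exception is (C): adding an electron to P's half-filled 3p³ is unfavourable, so Si (3p²) has the more exothermic EA.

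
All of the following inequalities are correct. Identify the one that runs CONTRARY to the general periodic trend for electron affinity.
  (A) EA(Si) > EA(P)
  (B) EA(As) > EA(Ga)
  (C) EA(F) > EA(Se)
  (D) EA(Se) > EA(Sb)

(A)

The general trend: electron affinity increases across a period and decreases down a group.
(A) Si (period 3, group 14) vs P (period 3, group 15): the stated order contradicts the simple trend.
(B) As (period 4, group 15) vs Ga (period 4, group 13): the stated order agrees with the simple trend.
(C) F (period 2, group 17) vs Se (period 4, group 16): the stated order agrees with the simple trend.
(D) Se (period 4, group 16) vs Sb (period 5, group 15): the stated order agrees with the simple trend.
The exception is (A): adding an electron to P's half-filled 3p³ is unfavourable, so Si (3p²) has the more exothermic EA.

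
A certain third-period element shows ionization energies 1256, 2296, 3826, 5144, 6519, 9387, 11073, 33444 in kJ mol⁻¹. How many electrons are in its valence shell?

7

Look for the largest jump between consecutive ionization energies: IE8/IE7 ≈ 3.0, far larger than any earlier ratio.
That jump marks the point where a core electron is being removed. So the atom has 7 valence electrons.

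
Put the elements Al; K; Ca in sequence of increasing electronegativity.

K < Ca < Al

Al is in period 3, group 13; K is in period 4, group 1; Ca is in period 4, group 2.
Electronegativity increases across a period and decreases down a group, tracking effective nuclear charge and atomic size.
Here both period and group differ, so the two effects have to be weighed against each other.
Ca > K: both are in period 4; the period trend gives Ca the larger value.
Al > Ca: both effects reinforce here, so Al is clearly the higher of the two.
Tabulated electronegativity (Pauling): Al 1.61, K 0.82, Ca 1.00.
So from lowest to highest: K < Ca < Al.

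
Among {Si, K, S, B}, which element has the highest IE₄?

B

The fourth ionization energy removes an electron from the +3 ion. For each element: Si³⁺ still has 1 valence electron; K³⁺ is already 2 electrons into the core; S³⁺ still has 3 valence electrons; B³⁺ is the bare [He] core.
Core electrons are held far more tightly than valence electrons, so K and B top the IE_4 order.
Valence configurations: Si³⁺ [Ne]3s¹, S³⁺ [Ne]3s²3p¹.
The numbers (kJ/mol): Si 4356, K 5877, S 4556, B 25026.
Hence IE_4: Si < S < K < B.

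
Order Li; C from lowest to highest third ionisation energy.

The third ionization energy removes an electron from the +2 ion. For each element: Li²⁺ is already 1 electron into the core; C²⁺ still has 2 valence electrons.
Breaking into a closed-shell core is much more expensive than removing a leftover valence electron — Li has the largest IE_3 here.
Tabulated IE_3 (kJ/mol): Li 11815, C 4620.
Overall IE_3 order: C < Li.

C < Li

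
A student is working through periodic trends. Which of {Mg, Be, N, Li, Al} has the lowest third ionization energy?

IE_3 is the cost of taking one more electron from the +2 cation: Mg²⁺ is the bare [Ne] core; Be²⁺ is the bare [He] core; N²⁺ still has 3 valence electrons; Li²⁺ is already 1 electron into the core; Al²⁺ still has 1 valence electron.
Pulling an electron out of a noble-gas core costs far more than removing a remaining valence electron, so Mg, Li and Be sit at the high end of IE_3.
Valence configurations: N²⁺ [He]2s²2p¹, Al²⁺ [Ne]3s¹.
The numbers (kJ/mol): Mg 7733, Be 14849, N 4578, Li 11815, Al 2745.
Overall IE_3 order: Al < N < Mg < Li < Be.

Al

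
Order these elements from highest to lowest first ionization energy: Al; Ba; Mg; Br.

Mg is in period 3, group 2; Al is in period 3, group 13; Br is in period 4, group 17; Ba is in period 6, group 2.
First ionization energy rises across a period (greater Z_eff holds electrons more tightly) and falls down a group (valence electrons are farther from the nucleus).
Neither a single period nor a single group — weigh both effects.
Al > Ba: both effects reinforce here, so Al is clearly the higher of the two.
Mg > Al: this pair runs against the simple trend — see the exception note.
Br > Mg: period and group pull opposite ways; the across-period shift dominates (1140 vs 738 kJ/mol).
Note the exception: Mg has a higher first ionization energy than Al, contrary to the simple trend — Al's single 3p electron is easier to remove than one from Mg's filled 3s².
Tabulated first ionization energy (kJ/mol): Mg 738, Al 578, Br 1140, Ba 503.
So from highest to lowest: Br > Mg > Al > Ba.

Br > Mg > Al > Ba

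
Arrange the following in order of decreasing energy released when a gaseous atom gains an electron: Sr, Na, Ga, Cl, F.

F is in period 2, group 17; Na is in period 3, group 1; Cl is in period 3, group 17; Ga is in period 4, group 13; Sr is in period 5, group 2.
Electron affinity generally becomes more exothermic across a period toward the halogens and less exothermic down a group.
These span different periods and groups, so the two trends combine.
Ga > Sr: relative to Sr, both the across-period and down-group shifts push Ga's electron affinity up.
Na > Ga: period and group pull opposite ways; the down-group shift dominates (53 vs 29 kJ/mol).
F > Na: relative to Na, both the across-period and down-group shifts push F's electron affinity up.
Cl > F: this pair runs against the simple trend — see the exception note.
Note the exception: Cl has a higher electron affinity than F, contrary to the simple trend — F's small 2p subshell makes the incoming electron feel strong e⁻–e⁻ repulsion, so Cl actually releases more energy on gaining an electron.
Tabulated electron affinity (kJ/mol): F 328, Na 53, Cl 349, Ga 29, Sr 5.
So from highest to lowest: Cl > F > Na > Ga > Sr.

Cl > F > Na > Ga > Sr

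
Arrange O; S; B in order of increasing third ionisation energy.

S < B < O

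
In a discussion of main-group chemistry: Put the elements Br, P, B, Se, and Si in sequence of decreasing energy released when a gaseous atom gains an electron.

Br > Se > Si > P > B

Adding an electron releases more energy for atoms nearer the top right (short of the noble gases).
Here both period and group differ, so the two effects have to be weighed against each other.
P > B: the two effects oppose for this pair; the across-period effect wins (72 vs 27 kJ/mol).
Si > P: this pair runs against the simple trend — see the exception note.
Se > Si: period and group pull opposite ways; the across-period shift dominates (195 vs 134 kJ/mol).
Br > Se: Br lies to the right of Se in period 4, so the across-period effect alone puts Br higher.
Note the exception: Si has a higher electron affinity than P, contrary to the simple trend — adding an electron to P's half-filled 3p³ is unfavourable, so Si (3p²) has the more exothermic EA.
Approximate values (kJ/mol): B 27, Si 134, P 72, Se 195, Br 325.
So from highest to lowest: Br > Se > Si > P > B.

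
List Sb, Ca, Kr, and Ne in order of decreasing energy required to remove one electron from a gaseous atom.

Across a period the outer electron is held more tightly (higher IE₁); down a group it sits in a higher shell, more shielded, and comes off more easily.
Here both period and group differ, so the two effects have to be weighed against each other.
Sb > Ca: the two effects oppose for this pair; the across-period effect wins (831 vs 590 kJ/mol).
Kr > Sb: both effects reinforce here, so Kr is clearly the higher of the two.
Ne > Kr: Ne sits above Kr in group 18, so the down-group effect alone puts Ne higher.
For reference (kJ/mol): Ne 2081, Ca 590, Kr 1351, Sb 831.
So from highest to lowest: Ne > Kr > Sb > Ca.

Ne, Kr, Sb, Ca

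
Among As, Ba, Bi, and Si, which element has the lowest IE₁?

Removing the outermost electron gets harder across a period and easier down a group.
Here both period and group differ, so the two effects have to be weighed against each other.
Bi > Ba: both are in period 6; the period trend gives Bi the larger value.
Si > Bi: the two effects oppose for this pair; the down-group effect wins (786 vs 703 kJ/mol).
As > Si: period and group pull opposite ways; the across-period shift dominates (947 vs 786 kJ/mol).
Approximate values (kJ/mol): Si 786, As 947, Ba 503, Bi 703.
The lowest IE₁ among these belongs to Ba.

Ba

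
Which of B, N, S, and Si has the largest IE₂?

N

After 1 electron has been removed, what remains? B⁺ still has 2 valence electrons; N⁺ still has 4 valence electrons; S⁺ still has 5 valence electrons; Si⁺ still has 3 valence electrons.
All are still removing valence electrons, so compare the +1 ions as you would atoms: IE_2 generally rises across a period (higher Z_eff) and falls down a group (larger shell), subject to the usual subshell exceptions.
Valence configurations: B⁺ [He]2s², N⁺ [He]2s²2p², S⁺ [Ne]3s²3p³, Si⁺ [Ne]3s²3p¹.
Tabulated IE_2 (kJ/mol): B 2427, N 2856, S 2252, Si 1577.
Hence IE_2: Si < S < B < N.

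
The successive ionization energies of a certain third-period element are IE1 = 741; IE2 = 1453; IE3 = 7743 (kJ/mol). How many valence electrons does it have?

Look for the largest jump between consecutive ionization energies: IE3/IE2 ≈ 5.3, far larger than any earlier ratio.
That jump marks the point where a core electron is being removed. So the atom has 2 valence electrons.

2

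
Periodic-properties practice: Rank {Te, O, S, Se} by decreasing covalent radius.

O is in period 2, group 16; S is in period 3, group 16; Se is in period 4, group 16; Te is in period 5, group 16.
Moving right in a period, electrons are added to the same shell under a stronger nuclear pull, so atoms get smaller; moving down, a new shell is opened and atoms get larger.
All are in group 16, so atomic radius increases down the group.
So from largest to smallest: Te > Se > S > O.

Te > Se > S > O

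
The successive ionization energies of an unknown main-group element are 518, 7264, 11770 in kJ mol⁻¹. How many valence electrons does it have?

1

Look for the largest jump between consecutive ionization energies: IE2/IE1 ≈ 14.0, far larger than any earlier ratio.
That jump marks the point where a core electron is being removed. So the atom has 1 valence electron.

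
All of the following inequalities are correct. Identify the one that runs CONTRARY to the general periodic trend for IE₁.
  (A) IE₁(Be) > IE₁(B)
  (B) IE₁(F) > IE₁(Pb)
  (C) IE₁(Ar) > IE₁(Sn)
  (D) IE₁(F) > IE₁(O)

(A)

The general trend: IE₁ increases across a period and decreases down a group.
(A) Be (period 2, group 2) vs B (period 2, group 13): the stated order contradicts the simple trend.
(B) F (period 2, group 17) vs Pb (period 6, group 14): the stated order agrees with the simple trend.
(C) Ar (period 3, group 18) vs Sn (period 5, group 14): the stated order agrees with the simple trend.
(D) F (period 2, group 17) vs O (period 2, group 16): the stated order agrees with the simple trend.
The exception is (A): removing B's lone 2p electron is easier than breaking Be's filled 2s².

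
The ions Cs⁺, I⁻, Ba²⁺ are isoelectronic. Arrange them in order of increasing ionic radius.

All of these have 54 electrons, so size is governed by nuclear charge alone: the more protons, the stronger the pull on the same electron cloud, and the smaller the ion.
Nuclear charges: Ba²⁺ (Z=56), Cs⁺ (Z=55), I⁻ (Z=53).
Smallest to largest: Ba²⁺ < Cs⁺ < I⁻.

Ba²⁺ < Cs⁺ < I⁻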